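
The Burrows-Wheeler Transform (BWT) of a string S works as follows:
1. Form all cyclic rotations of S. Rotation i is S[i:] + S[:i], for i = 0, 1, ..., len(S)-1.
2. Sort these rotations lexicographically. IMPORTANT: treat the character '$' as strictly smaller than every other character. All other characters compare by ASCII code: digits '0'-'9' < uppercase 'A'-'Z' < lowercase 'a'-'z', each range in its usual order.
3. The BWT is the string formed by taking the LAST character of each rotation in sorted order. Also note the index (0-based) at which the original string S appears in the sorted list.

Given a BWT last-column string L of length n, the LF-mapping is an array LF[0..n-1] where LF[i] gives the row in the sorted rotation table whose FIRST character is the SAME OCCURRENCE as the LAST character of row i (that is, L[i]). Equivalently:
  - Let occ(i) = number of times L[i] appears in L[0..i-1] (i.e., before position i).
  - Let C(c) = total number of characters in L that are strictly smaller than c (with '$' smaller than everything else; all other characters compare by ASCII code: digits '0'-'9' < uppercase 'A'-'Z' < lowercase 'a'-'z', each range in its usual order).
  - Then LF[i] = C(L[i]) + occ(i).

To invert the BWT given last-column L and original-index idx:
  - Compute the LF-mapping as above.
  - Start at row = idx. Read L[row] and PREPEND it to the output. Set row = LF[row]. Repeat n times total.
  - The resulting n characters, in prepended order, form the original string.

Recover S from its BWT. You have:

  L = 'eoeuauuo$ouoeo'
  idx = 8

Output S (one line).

LF mapping: 2 5 3 10 1 11 12 6 0 7 13 8 4 9
Walk LF starting at row 8, prepending L[row]:
  step 1: row=8, L[8]='$', prepend. Next row=LF[8]=0
  step 2: row=0, L[0]='e', prepend. Next row=LF[0]=2
  step 3: row=2, L[2]='e', prepend. Next row=LF[2]=3
  step 4: row=3, L[3]='u', prepend. Next row=LF[3]=10
  step 5: row=10, L[10]='u', prepend. Next row=LF[10]=13
  step 6: row=13, L[13]='o', prepend. Next row=LF[13]=9
  step 7: row=9, L[9]='o', prepend. Next row=LF[9]=7
  step 8: row=7, L[7]='o', prepend. Next row=LF[7]=6
  step 9: row=6, L[6]='u', prepend. Next row=LF[6]=12
  step 10: row=12, L[12]='e', prepend. Next row=LF[12]=4
  step 11: row=4, L[4]='a', prepend. Next row=LF[4]=1
  step 12: row=1, L[1]='o', prepend. Next row=LF[1]=5
  step 13: row=5, L[5]='u', prepend. Next row=LF[5]=11
  step 14: row=11, L[11]='o', prepend. Next row=LF[11]=8
Reversed output: ouoaeuooouuee$

Answer: ouoaeuooouuee$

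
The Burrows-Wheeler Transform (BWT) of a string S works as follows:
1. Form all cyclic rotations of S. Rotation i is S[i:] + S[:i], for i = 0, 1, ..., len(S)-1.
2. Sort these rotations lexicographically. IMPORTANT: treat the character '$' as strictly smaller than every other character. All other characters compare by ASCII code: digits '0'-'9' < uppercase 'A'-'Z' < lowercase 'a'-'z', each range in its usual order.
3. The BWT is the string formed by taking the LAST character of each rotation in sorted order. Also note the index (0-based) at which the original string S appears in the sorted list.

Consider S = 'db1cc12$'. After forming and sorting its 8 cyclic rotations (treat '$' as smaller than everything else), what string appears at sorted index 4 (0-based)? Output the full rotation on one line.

All 8 rotations (rotation i = S[i:]+S[:i]):
  rot[0] = db1cc12$
  rot[1] = b1cc12$d
  rot[2] = 1cc12$db
  rot[3] = cc12$db1
  rot[4] = c12$db1c
  rot[5] = 12$db1cc
  rot[6] = 2$db1cc1
  rot[7] = $db1cc12
Sorted (with $ < everything):
  sorted[0] = $db1cc12
  sorted[1] = 12$db1cc
  sorted[2] = 1cc12$db
  sorted[3] = 2$db1cc1
  sorted[4] = b1cc12$d
  sorted[5] = c12$db1c
  sorted[6] = cc12$db1
  sorted[7] = db1cc12$
sorted[4] = b1cc12$d

Answer: b1cc12$d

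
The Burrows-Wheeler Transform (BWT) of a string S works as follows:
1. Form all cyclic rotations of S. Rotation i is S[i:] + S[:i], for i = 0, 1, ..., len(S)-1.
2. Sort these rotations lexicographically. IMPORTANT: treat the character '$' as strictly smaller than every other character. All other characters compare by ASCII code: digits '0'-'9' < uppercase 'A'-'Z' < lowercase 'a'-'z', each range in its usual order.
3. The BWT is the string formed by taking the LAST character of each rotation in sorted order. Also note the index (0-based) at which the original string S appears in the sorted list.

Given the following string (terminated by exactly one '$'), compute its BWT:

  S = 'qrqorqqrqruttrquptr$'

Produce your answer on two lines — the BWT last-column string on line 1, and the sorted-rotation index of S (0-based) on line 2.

Answer: rqurr$qrrtqoqtqptuqr
5

Derivation:
All 20 rotations (rotation i = S[i:]+S[:i]):
  rot[0] = qrqorqqrqruttrquptr$
  rot[1] = rqorqqrqruttrquptr$q
  rot[2] = qorqqrqruttrquptr$qr
  rot[3] = orqqrqruttrquptr$qrq
  rot[4] = rqqrqruttrquptr$qrqo
  rot[5] = qqrqruttrquptr$qrqor
  rot[6] = qrqruttrquptr$qrqorq
  rot[7] = rqruttrquptr$qrqorqq
  rot[8] = qruttrquptr$qrqorqqr
  rot[9] = ruttrquptr$qrqorqqrq
  rot[10] = uttrquptr$qrqorqqrqr
  rot[11] = ttrquptr$qrqorqqrqru
  rot[12] = trquptr$qrqorqqrqrut
  rot[13] = rquptr$qrqorqqrqrutt
  rot[14] = quptr$qrqorqqrqruttr
  rot[15] = uptr$qrqorqqrqruttrq
  rot[16] = ptr$qrqorqqrqruttrqu
  rot[17] = tr$qrqorqqrqruttrqup
  rot[18] = r$qrqorqqrqruttrqupt
  rot[19] = $qrqorqqrqruttrquptr
Sorted (with $ < everything):
  sorted[0] = $qrqorqqrqruttrquptr  (last char: 'r')
  sorted[1] = orqqrqruttrquptr$qrq  (last char: 'q')
  sorted[2] = ptr$qrqorqqrqruttrqu  (last char: 'u')
  sorted[3] = qorqqrqruttrquptr$qr  (last char: 'r')
  sorted[4] = qqrqruttrquptr$qrqor  (last char: 'r')
  sorted[5] = qrqorqqrqruttrquptr$  (last char: '$')
  sorted[6] = qrqruttrquptr$qrqorq  (last char: 'q')
  sorted[7] = qruttrquptr$qrqorqqr  (last char: 'r')
  sorted[8] = quptr$qrqorqqrqruttr  (last char: 'r')
  sorted[9] = r$qrqorqqrqruttrqupt  (last char: 't')
  sorted[10] = rqorqqrqruttrquptr$q  (last char: 'q')
  sorted[11] = rqqrqruttrquptr$qrqo  (last char: 'o')
  sorted[12] = rqruttrquptr$qrqorqq  (last char: 'q')
  sorted[13] = rquptr$qrqorqqrqrutt  (last char: 't')
  sorted[14] = ruttrquptr$qrqorqqrq  (last char: 'q')
  sorted[15] = tr$qrqorqqrqruttrqup  (last char: 'p')
  sorted[16] = trquptr$qrqorqqrqrut  (last char: 't')
  sorted[17] = ttrquptr$qrqorqqrqru  (last char: 'u')
  sorted[18] = uptr$qrqorqqrqruttrq  (last char: 'q')
  sorted[19] = uttrquptr$qrqorqqrqr  (last char: 'r')
Last column: rqurr$qrrtqoqtqptuqr
Original string S is at sorted index 5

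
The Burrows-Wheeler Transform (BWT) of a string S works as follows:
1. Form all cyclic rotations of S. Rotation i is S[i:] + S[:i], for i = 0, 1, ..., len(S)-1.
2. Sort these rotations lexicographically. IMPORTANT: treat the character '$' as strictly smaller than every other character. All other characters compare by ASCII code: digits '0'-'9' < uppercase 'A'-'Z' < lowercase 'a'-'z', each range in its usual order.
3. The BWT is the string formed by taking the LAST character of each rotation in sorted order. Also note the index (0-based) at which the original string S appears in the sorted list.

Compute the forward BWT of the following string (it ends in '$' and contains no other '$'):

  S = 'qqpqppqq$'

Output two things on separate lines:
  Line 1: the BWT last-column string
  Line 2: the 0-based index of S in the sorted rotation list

Answer: qqqpqpqp$
8

Derivation:
All 9 rotations (rotation i = S[i:]+S[:i]):
  rot[0] = qqpqppqq$
  rot[1] = qpqppqq$q
  rot[2] = pqppqq$qq
  rot[3] = qppqq$qqp
  rot[4] = ppqq$qqpq
  rot[5] = pqq$qqpqp
  rot[6] = qq$qqpqpp
  rot[7] = q$qqpqppq
  rot[8] = $qqpqppqq
Sorted (with $ < everything):
  sorted[0] = $qqpqppqq  (last char: 'q')
  sorted[1] = ppqq$qqpq  (last char: 'q')
  sorted[2] = pqppqq$qq  (last char: 'q')
  sorted[3] = pqq$qqpqp  (last char: 'p')
  sorted[4] = q$qqpqppq  (last char: 'q')
  sorted[5] = qppqq$qqp  (last char: 'p')
  sorted[6] = qpqppqq$q  (last char: 'q')
  sorted[7] = qq$qqpqpp  (last char: 'p')
  sorted[8] = qqpqppqq$  (last char: '$')
Last column: qqqpqpqp$
Original string S is at sorted index 8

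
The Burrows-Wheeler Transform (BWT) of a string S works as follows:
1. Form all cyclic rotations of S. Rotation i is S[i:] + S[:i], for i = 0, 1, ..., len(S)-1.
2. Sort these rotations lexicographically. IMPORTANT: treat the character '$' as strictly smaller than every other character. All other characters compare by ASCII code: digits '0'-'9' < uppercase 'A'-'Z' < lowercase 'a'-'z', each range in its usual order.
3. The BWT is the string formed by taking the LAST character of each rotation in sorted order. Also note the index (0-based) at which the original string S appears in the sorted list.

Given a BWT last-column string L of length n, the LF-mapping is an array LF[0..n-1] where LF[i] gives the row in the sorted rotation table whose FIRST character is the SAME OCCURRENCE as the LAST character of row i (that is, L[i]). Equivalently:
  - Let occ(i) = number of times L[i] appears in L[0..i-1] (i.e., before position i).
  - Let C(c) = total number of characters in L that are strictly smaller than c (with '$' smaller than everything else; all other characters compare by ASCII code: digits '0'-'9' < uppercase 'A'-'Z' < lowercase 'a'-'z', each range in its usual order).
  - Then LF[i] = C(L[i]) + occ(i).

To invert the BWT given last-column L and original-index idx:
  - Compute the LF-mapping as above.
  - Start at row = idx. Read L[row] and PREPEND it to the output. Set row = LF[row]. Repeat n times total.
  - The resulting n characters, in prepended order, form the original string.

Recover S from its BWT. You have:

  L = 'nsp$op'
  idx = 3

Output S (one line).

LF mapping: 1 5 3 0 2 4
Walk LF starting at row 3, prepending L[row]:
  step 1: row=3, L[3]='$', prepend. Next row=LF[3]=0
  step 2: row=0, L[0]='n', prepend. Next row=LF[0]=1
  step 3: row=1, L[1]='s', prepend. Next row=LF[1]=5
  step 4: row=5, L[5]='p', prepend. Next row=LF[5]=4
  step 5: row=4, L[4]='o', prepend. Next row=LF[4]=2
  step 6: row=2, L[2]='p', prepend. Next row=LF[2]=3
Reversed output: popsn$

Answer: popsn$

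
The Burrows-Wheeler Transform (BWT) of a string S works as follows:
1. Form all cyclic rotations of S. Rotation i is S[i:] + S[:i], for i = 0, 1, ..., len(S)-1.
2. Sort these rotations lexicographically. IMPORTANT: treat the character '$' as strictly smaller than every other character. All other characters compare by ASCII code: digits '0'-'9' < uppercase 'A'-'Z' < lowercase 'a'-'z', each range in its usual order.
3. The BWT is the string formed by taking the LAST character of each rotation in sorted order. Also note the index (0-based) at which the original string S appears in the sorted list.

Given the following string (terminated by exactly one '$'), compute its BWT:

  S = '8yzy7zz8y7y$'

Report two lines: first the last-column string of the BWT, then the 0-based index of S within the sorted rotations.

All 12 rotations (rotation i = S[i:]+S[:i]):
  rot[0] = 8yzy7zz8y7y$
  rot[1] = yzy7zz8y7y$8
  rot[2] = zy7zz8y7y$8y
  rot[3] = y7zz8y7y$8yz
  rot[4] = 7zz8y7y$8yzy
  rot[5] = zz8y7y$8yzy7
  rot[6] = z8y7y$8yzy7z
  rot[7] = 8y7y$8yzy7zz
  rot[8] = y7y$8yzy7zz8
  rot[9] = 7y$8yzy7zz8y
  rot[10] = y$8yzy7zz8y7
  rot[11] = $8yzy7zz8y7y
Sorted (with $ < everything):
  sorted[0] = $8yzy7zz8y7y  (last char: 'y')
  sorted[1] = 7y$8yzy7zz8y  (last char: 'y')
  sorted[2] = 7zz8y7y$8yzy  (last char: 'y')
  sorted[3] = 8y7y$8yzy7zz  (last char: 'z')
  sorted[4] = 8yzy7zz8y7y$  (last char: '$')
  sorted[5] = y$8yzy7zz8y7  (last char: '7')
  sorted[6] = y7y$8yzy7zz8  (last char: '8')
  sorted[7] = y7zz8y7y$8yz  (last char: 'z')
  sorted[8] = yzy7zz8y7y$8  (last char: '8')
  sorted[9] = z8y7y$8yzy7z  (last char: 'z')
  sorted[10] = zy7zz8y7y$8y  (last char: 'y')
  sorted[11] = zz8y7y$8yzy7  (last char: '7')
Last column: yyyz$78z8zy7
Original string S is at sorted index 4

Answer: yyyz$78z8zy7
4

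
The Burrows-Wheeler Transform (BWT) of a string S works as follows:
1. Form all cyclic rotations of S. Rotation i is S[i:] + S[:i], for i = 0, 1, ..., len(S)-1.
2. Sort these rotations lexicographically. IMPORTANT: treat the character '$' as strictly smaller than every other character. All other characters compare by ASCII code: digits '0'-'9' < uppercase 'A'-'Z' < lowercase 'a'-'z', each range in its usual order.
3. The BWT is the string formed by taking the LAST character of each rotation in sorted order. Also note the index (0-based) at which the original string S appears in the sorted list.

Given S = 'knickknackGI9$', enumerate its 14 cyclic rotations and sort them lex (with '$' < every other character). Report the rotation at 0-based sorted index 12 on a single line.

All 14 rotations (rotation i = S[i:]+S[:i]):
  rot[0] = knickknackGI9$
  rot[1] = nickknackGI9$k
  rot[2] = ickknackGI9$kn
  rot[3] = ckknackGI9$kni
  rot[4] = kknackGI9$knic
  rot[5] = knackGI9$knick
  rot[6] = nackGI9$knickk
  rot[7] = ackGI9$knickkn
  rot[8] = ckGI9$knickkna
  rot[9] = kGI9$knickknac
  rot[10] = GI9$knickknack
  rot[11] = I9$knickknackG
  rot[12] = 9$knickknackGI
  rot[13] = $knickknackGI9
Sorted (with $ < everything):
  sorted[0] = $knickknackGI9
  sorted[1] = 9$knickknackGI
  sorted[2] = GI9$knickknack
  sorted[3] = I9$knickknackG
  sorted[4] = ackGI9$knickkn
  sorted[5] = ckGI9$knickkna
  sorted[6] = ckknackGI9$kni
  sorted[7] = ickknackGI9$kn
  sorted[8] = kGI9$knickknac
  sorted[9] = kknackGI9$knic
  sorted[10] = knackGI9$knick
  sorted[11] = knickknackGI9$
  sorted[12] = nackGI9$knickk
  sorted[13] = nickknackGI9$k
sorted[12] = nackGI9$knickk

Answer: nackGI9$knickk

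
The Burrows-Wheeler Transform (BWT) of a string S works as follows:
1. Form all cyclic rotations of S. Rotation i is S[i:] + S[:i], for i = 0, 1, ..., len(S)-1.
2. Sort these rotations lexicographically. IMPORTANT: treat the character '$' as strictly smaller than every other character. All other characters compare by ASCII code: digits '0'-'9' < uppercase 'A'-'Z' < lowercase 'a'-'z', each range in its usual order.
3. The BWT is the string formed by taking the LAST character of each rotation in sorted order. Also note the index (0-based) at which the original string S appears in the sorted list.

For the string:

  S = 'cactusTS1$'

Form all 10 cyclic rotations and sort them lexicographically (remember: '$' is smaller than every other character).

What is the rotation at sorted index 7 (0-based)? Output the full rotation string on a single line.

All 10 rotations (rotation i = S[i:]+S[:i]):
  rot[0] = cactusTS1$
  rot[1] = actusTS1$c
  rot[2] = ctusTS1$ca
  rot[3] = tusTS1$cac
  rot[4] = usTS1$cact
  rot[5] = sTS1$cactu
  rot[6] = TS1$cactus
  rot[7] = S1$cactusT
  rot[8] = 1$cactusTS
  rot[9] = $cactusTS1
Sorted (with $ < everything):
  sorted[0] = $cactusTS1
  sorted[1] = 1$cactusTS
  sorted[2] = S1$cactusT
  sorted[3] = TS1$cactus
  sorted[4] = actusTS1$c
  sorted[5] = cactusTS1$
  sorted[6] = ctusTS1$ca
  sorted[7] = sTS1$cactu
  sorted[8] = tusTS1$cac
  sorted[9] = usTS1$cact
sorted[7] = sTS1$cactu

Answer: sTS1$cactu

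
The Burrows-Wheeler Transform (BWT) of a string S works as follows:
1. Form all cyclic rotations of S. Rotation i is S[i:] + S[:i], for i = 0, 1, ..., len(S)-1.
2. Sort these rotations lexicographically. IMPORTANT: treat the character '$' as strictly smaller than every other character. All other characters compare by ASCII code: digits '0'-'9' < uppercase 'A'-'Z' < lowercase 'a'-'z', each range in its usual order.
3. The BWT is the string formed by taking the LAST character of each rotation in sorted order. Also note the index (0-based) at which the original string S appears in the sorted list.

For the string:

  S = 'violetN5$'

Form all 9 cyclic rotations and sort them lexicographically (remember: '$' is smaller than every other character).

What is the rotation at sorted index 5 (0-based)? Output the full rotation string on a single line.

Answer: letN5$vio

Derivation:
All 9 rotations (rotation i = S[i:]+S[:i]):
  rot[0] = violetN5$
  rot[1] = ioletN5$v
  rot[2] = oletN5$vi
  rot[3] = letN5$vio
  rot[4] = etN5$viol
  rot[5] = tN5$viole
  rot[6] = N5$violet
  rot[7] = 5$violetN
  rot[8] = $violetN5
Sorted (with $ < everything):
  sorted[0] = $violetN5
  sorted[1] = 5$violetN
  sorted[2] = N5$violet
  sorted[3] = etN5$viol
  sorted[4] = ioletN5$v
  sorted[5] = letN5$vio
  sorted[6] = oletN5$vi
  sorted[7] = tN5$viole
  sorted[8] = violetN5$
sorted[5] = letN5$vio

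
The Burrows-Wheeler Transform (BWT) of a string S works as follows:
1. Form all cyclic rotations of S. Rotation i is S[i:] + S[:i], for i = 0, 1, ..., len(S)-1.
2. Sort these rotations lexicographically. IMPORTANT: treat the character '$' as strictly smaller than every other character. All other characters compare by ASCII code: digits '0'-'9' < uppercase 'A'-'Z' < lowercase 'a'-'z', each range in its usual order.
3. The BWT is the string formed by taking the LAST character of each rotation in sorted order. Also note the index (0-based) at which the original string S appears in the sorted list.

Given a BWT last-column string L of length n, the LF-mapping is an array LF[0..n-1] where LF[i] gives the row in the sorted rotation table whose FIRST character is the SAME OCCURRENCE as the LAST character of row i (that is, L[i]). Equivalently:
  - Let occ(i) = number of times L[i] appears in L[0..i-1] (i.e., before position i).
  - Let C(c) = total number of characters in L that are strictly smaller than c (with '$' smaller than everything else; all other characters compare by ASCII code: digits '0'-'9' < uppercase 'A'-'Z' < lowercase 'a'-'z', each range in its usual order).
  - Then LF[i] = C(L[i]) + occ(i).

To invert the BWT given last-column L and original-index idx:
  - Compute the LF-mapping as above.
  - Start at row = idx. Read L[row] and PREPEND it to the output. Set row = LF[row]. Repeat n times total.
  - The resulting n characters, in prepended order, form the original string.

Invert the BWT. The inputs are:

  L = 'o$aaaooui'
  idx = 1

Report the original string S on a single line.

LF mapping: 5 0 1 2 3 6 7 8 4
Walk LF starting at row 1, prepending L[row]:
  step 1: row=1, L[1]='$', prepend. Next row=LF[1]=0
  step 2: row=0, L[0]='o', prepend. Next row=LF[0]=5
  step 3: row=5, L[5]='o', prepend. Next row=LF[5]=6
  step 4: row=6, L[6]='o', prepend. Next row=LF[6]=7
  step 5: row=7, L[7]='u', prepend. Next row=LF[7]=8
  step 6: row=8, L[8]='i', prepend. Next row=LF[8]=4
  step 7: row=4, L[4]='a', prepend. Next row=LF[4]=3
  step 8: row=3, L[3]='a', prepend. Next row=LF[3]=2
  step 9: row=2, L[2]='a', prepend. Next row=LF[2]=1
Reversed output: aaaiuooo$

Answer: aaaiuooo$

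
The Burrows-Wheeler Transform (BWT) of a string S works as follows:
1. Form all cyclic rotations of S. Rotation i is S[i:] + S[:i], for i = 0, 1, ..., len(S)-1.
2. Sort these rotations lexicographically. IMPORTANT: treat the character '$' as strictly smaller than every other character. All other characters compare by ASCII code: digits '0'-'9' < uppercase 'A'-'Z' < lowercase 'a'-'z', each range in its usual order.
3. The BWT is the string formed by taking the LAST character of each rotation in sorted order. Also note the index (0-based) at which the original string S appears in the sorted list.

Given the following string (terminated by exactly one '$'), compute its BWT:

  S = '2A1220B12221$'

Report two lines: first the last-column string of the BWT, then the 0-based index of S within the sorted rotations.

Answer: 122AB22121$20
10

Derivation:
All 13 rotations (rotation i = S[i:]+S[:i]):
  rot[0] = 2A1220B12221$
  rot[1] = A1220B12221$2
  rot[2] = 1220B12221$2A
  rot[3] = 220B12221$2A1
  rot[4] = 20B12221$2A12
  rot[5] = 0B12221$2A122
  rot[6] = B12221$2A1220
  rot[7] = 12221$2A1220B
  rot[8] = 2221$2A1220B1
  rot[9] = 221$2A1220B12
  rot[10] = 21$2A1220B122
  rot[11] = 1$2A1220B1222
  rot[12] = $2A1220B12221
Sorted (with $ < everything):
  sorted[0] = $2A1220B12221  (last char: '1')
  sorted[1] = 0B12221$2A122  (last char: '2')
  sorted[2] = 1$2A1220B1222  (last char: '2')
  sorted[3] = 1220B12221$2A  (last char: 'A')
  sorted[4] = 12221$2A1220B  (last char: 'B')
  sorted[5] = 20B12221$2A12  (last char: '2')
  sorted[6] = 21$2A1220B122  (last char: '2')
  sorted[7] = 220B12221$2A1  (last char: '1')
  sorted[8] = 221$2A1220B12  (last char: '2')
  sorted[9] = 2221$2A1220B1  (last char: '1')
  sorted[10] = 2A1220B12221$  (last char: '$')
  sorted[11] = A1220B12221$2  (last char: '2')
  sorted[12] = B12221$2A1220  (last char: '0')
Last column: 122AB22121$20
Original string S is at sorted index 10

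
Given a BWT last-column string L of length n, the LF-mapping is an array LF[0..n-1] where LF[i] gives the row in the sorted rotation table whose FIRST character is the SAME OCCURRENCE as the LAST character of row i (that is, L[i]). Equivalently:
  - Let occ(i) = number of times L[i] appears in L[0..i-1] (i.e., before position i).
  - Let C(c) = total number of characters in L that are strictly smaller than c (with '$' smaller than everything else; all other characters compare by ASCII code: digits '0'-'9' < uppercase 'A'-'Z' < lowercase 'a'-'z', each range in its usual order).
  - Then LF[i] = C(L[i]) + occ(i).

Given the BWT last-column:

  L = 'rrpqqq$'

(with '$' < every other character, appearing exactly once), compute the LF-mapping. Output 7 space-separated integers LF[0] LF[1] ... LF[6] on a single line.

Char counts: '$':1, 'p':1, 'q':3, 'r':2
C (first-col start): C('$')=0, C('p')=1, C('q')=2, C('r')=5
L[0]='r': occ=0, LF[0]=C('r')+0=5+0=5
L[1]='r': occ=1, LF[1]=C('r')+1=5+1=6
L[2]='p': occ=0, LF[2]=C('p')+0=1+0=1
L[3]='q': occ=0, LF[3]=C('q')+0=2+0=2
L[4]='q': occ=1, LF[4]=C('q')+1=2+1=3
L[5]='q': occ=2, LF[5]=C('q')+2=2+2=4
L[6]='$': occ=0, LF[6]=C('$')+0=0+0=0

Answer: 5 6 1 2 3 4 0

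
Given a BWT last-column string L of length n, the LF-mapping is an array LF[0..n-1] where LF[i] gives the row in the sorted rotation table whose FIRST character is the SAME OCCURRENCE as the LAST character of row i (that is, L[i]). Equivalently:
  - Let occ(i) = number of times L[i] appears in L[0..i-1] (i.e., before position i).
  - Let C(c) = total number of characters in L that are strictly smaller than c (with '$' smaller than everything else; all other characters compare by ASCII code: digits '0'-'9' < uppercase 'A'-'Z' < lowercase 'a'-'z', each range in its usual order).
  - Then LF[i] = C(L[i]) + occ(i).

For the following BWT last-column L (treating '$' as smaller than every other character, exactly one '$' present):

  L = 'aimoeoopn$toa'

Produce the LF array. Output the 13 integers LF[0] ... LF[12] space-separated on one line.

Char counts: '$':1, 'a':2, 'e':1, 'i':1, 'm':1, 'n':1, 'o':4, 'p':1, 't':1
C (first-col start): C('$')=0, C('a')=1, C('e')=3, C('i')=4, C('m')=5, C('n')=6, C('o')=7, C('p')=11, C('t')=12
L[0]='a': occ=0, LF[0]=C('a')+0=1+0=1
L[1]='i': occ=0, LF[1]=C('i')+0=4+0=4
L[2]='m': occ=0, LF[2]=C('m')+0=5+0=5
L[3]='o': occ=0, LF[3]=C('o')+0=7+0=7
L[4]='e': occ=0, LF[4]=C('e')+0=3+0=3
L[5]='o': occ=1, LF[5]=C('o')+1=7+1=8
L[6]='o': occ=2, LF[6]=C('o')+2=7+2=9
L[7]='p': occ=0, LF[7]=C('p')+0=11+0=11
L[8]='n': occ=0, LF[8]=C('n')+0=6+0=6
L[9]='$': occ=0, LF[9]=C('$')+0=0+0=0
L[10]='t': occ=0, LF[10]=C('t')+0=12+0=12
L[11]='o': occ=3, LF[11]=C('o')+3=7+3=10
L[12]='a': occ=1, LF[12]=C('a')+1=1+1=2

Answer: 1 4 5 7 3 8 9 11 6 0 12 10 2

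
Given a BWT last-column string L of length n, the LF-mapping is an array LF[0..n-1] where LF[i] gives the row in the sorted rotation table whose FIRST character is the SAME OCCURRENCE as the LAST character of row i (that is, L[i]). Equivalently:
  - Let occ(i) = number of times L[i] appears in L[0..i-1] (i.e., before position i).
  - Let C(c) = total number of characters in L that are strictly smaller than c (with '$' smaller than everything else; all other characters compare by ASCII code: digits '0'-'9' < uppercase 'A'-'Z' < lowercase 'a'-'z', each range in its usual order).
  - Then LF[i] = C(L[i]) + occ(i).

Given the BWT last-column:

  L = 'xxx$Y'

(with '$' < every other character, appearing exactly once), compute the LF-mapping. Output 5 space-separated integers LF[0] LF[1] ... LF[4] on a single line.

Char counts: '$':1, 'Y':1, 'x':3
C (first-col start): C('$')=0, C('Y')=1, C('x')=2
L[0]='x': occ=0, LF[0]=C('x')+0=2+0=2
L[1]='x': occ=1, LF[1]=C('x')+1=2+1=3
L[2]='x': occ=2, LF[2]=C('x')+2=2+2=4
L[3]='$': occ=0, LF[3]=C('$')+0=0+0=0
L[4]='Y': occ=0, LF[4]=C('Y')+0=1+0=1

Answer: 2 3 4 0 1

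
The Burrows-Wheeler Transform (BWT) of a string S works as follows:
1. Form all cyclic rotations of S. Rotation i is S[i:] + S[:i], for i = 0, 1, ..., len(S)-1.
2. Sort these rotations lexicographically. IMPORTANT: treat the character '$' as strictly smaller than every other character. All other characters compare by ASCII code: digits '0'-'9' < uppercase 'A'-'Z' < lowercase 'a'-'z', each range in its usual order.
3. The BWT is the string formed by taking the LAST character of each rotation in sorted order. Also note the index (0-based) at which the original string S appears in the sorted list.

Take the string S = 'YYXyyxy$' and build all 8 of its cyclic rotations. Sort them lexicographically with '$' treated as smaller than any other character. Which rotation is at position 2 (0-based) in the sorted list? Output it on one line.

All 8 rotations (rotation i = S[i:]+S[:i]):
  rot[0] = YYXyyxy$
  rot[1] = YXyyxy$Y
  rot[2] = Xyyxy$YY
  rot[3] = yyxy$YYX
  rot[4] = yxy$YYXy
  rot[5] = xy$YYXyy
  rot[6] = y$YYXyyx
  rot[7] = $YYXyyxy
Sorted (with $ < everything):
  sorted[0] = $YYXyyxy
  sorted[1] = Xyyxy$YY
  sorted[2] = YXyyxy$Y
  sorted[3] = YYXyyxy$
  sorted[4] = xy$YYXyy
  sorted[5] = y$YYXyyx
  sorted[6] = yxy$YYXy
  sorted[7] = yyxy$YYX
sorted[2] = YXyyxy$Y

Answer: YXyyxy$Y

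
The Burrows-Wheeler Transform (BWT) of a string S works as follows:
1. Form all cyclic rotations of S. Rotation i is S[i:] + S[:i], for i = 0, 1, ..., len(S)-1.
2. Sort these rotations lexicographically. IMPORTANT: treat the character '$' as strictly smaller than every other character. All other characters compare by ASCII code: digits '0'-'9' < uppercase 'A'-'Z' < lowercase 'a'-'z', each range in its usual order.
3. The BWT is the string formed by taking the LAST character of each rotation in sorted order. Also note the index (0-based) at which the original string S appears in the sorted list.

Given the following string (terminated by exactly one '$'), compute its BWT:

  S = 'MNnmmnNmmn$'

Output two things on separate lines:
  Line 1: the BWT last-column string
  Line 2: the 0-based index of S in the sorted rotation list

All 11 rotations (rotation i = S[i:]+S[:i]):
  rot[0] = MNnmmnNmmn$
  rot[1] = NnmmnNmmn$M
  rot[2] = nmmnNmmn$MN
  rot[3] = mmnNmmn$MNn
  rot[4] = mnNmmn$MNnm
  rot[5] = nNmmn$MNnmm
  rot[6] = Nmmn$MNnmmn
  rot[7] = mmn$MNnmmnN
  rot[8] = mn$MNnmmnNm
  rot[9] = n$MNnmmnNmm
  rot[10] = $MNnmmnNmmn
Sorted (with $ < everything):
  sorted[0] = $MNnmmnNmmn  (last char: 'n')
  sorted[1] = MNnmmnNmmn$  (last char: '$')
  sorted[2] = Nmmn$MNnmmn  (last char: 'n')
  sorted[3] = NnmmnNmmn$M  (last char: 'M')
  sorted[4] = mmn$MNnmmnN  (last char: 'N')
  sorted[5] = mmnNmmn$MNn  (last char: 'n')
  sorted[6] = mn$MNnmmnNm  (last char: 'm')
  sorted[7] = mnNmmn$MNnm  (last char: 'm')
  sorted[8] = n$MNnmmnNmm  (last char: 'm')
  sorted[9] = nNmmn$MNnmm  (last char: 'm')
  sorted[10] = nmmnNmmn$MN  (last char: 'N')
Last column: n$nMNnmmmmN
Original string S is at sorted index 1

Answer: n$nMNnmmmmN
1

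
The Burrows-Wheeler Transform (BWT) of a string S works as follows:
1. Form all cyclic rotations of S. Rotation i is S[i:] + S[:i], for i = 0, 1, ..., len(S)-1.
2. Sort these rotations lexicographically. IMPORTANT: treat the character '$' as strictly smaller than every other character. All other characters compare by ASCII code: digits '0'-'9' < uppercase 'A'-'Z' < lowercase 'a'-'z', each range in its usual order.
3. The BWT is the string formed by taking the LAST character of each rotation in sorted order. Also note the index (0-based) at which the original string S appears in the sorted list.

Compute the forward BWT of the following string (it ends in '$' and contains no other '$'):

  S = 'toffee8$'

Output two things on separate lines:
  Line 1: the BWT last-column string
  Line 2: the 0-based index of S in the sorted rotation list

All 8 rotations (rotation i = S[i:]+S[:i]):
  rot[0] = toffee8$
  rot[1] = offee8$t
  rot[2] = ffee8$to
  rot[3] = fee8$tof
  rot[4] = ee8$toff
  rot[5] = e8$toffe
  rot[6] = 8$toffee
  rot[7] = $toffee8
Sorted (with $ < everything):
  sorted[0] = $toffee8  (last char: '8')
  sorted[1] = 8$toffee  (last char: 'e')
  sorted[2] = e8$toffe  (last char: 'e')
  sorted[3] = ee8$toff  (last char: 'f')
  sorted[4] = fee8$tof  (last char: 'f')
  sorted[5] = ffee8$to  (last char: 'o')
  sorted[6] = offee8$t  (last char: 't')
  sorted[7] = toffee8$  (last char: '$')
Last column: 8eeffot$
Original string S is at sorted index 7

Answer: 8eeffot$
7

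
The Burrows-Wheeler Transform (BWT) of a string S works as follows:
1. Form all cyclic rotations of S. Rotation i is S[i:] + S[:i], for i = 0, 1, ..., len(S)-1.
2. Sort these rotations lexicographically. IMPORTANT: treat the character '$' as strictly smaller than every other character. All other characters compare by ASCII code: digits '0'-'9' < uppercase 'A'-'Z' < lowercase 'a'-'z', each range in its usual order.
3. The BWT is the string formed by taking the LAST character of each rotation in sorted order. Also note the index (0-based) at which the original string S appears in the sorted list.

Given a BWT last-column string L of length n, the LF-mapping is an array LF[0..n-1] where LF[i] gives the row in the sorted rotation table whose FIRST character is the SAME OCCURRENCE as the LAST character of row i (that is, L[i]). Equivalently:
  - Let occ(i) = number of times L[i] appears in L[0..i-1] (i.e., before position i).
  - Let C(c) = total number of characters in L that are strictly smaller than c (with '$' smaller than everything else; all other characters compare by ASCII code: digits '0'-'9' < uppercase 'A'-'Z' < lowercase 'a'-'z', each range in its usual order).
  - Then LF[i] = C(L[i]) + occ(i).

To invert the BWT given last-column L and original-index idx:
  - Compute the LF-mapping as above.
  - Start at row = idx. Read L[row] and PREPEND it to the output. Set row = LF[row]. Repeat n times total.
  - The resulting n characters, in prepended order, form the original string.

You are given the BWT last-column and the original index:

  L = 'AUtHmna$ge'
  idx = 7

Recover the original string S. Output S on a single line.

LF mapping: 1 3 9 2 7 8 4 0 6 5
Walk LF starting at row 7, prepending L[row]:
  step 1: row=7, L[7]='$', prepend. Next row=LF[7]=0
  step 2: row=0, L[0]='A', prepend. Next row=LF[0]=1
  step 3: row=1, L[1]='U', prepend. Next row=LF[1]=3
  step 4: row=3, L[3]='H', prepend. Next row=LF[3]=2
  step 5: row=2, L[2]='t', prepend. Next row=LF[2]=9
  step 6: row=9, L[9]='e', prepend. Next row=LF[9]=5
  step 7: row=5, L[5]='n', prepend. Next row=LF[5]=8
  step 8: row=8, L[8]='g', prepend. Next row=LF[8]=6
  step 9: row=6, L[6]='a', prepend. Next row=LF[6]=4
  step 10: row=4, L[4]='m', prepend. Next row=LF[4]=7
Reversed output: magnetHUA$

Answer: magnetHUA$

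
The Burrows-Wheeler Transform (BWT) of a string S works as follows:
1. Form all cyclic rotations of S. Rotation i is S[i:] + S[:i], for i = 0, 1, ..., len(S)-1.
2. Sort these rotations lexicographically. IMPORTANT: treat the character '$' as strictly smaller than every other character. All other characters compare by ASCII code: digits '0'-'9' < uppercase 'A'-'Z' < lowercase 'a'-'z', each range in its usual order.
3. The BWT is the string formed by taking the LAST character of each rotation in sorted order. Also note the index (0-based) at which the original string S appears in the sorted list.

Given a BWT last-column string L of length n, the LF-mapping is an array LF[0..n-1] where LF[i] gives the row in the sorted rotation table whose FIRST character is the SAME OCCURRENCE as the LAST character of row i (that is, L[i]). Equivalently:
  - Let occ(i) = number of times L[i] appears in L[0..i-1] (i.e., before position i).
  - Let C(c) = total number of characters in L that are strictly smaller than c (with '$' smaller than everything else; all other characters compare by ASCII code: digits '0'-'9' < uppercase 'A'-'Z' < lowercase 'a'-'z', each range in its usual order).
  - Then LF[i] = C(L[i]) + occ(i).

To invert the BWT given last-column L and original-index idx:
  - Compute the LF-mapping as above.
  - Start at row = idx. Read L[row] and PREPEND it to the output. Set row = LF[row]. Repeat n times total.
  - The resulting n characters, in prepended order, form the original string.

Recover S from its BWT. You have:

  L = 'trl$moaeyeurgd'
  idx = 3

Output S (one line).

Answer: emeraldyogurt$

Derivation:
LF mapping: 11 9 6 0 7 8 1 3 13 4 12 10 5 2
Walk LF starting at row 3, prepending L[row]:
  step 1: row=3, L[3]='$', prepend. Next row=LF[3]=0
  step 2: row=0, L[0]='t', prepend. Next row=LF[0]=11
  step 3: row=11, L[11]='r', prepend. Next row=LF[11]=10
  step 4: row=10, L[10]='u', prepend. Next row=LF[10]=12
  step 5: row=12, L[12]='g', prepend. Next row=LF[12]=5
  step 6: row=5, L[5]='o', prepend. Next row=LF[5]=8
  step 7: row=8, L[8]='y', prepend. Next row=LF[8]=13
  step 8: row=13, L[13]='d', prepend. Next row=LF[13]=2
  step 9: row=2, L[2]='l', prepend. Next row=LF[2]=6
  step 10: row=6, L[6]='a', prepend. Next row=LF[6]=1
  step 11: row=1, L[1]='r', prepend. Next row=LF[1]=9
  step 12: row=9, L[9]='e', prepend. Next row=LF[9]=4
  step 13: row=4, L[4]='m', prepend. Next row=LF[4]=7
  step 14: row=7, L[7]='e', prepend. Next row=LF[7]=3
Reversed output: emeraldyogurt$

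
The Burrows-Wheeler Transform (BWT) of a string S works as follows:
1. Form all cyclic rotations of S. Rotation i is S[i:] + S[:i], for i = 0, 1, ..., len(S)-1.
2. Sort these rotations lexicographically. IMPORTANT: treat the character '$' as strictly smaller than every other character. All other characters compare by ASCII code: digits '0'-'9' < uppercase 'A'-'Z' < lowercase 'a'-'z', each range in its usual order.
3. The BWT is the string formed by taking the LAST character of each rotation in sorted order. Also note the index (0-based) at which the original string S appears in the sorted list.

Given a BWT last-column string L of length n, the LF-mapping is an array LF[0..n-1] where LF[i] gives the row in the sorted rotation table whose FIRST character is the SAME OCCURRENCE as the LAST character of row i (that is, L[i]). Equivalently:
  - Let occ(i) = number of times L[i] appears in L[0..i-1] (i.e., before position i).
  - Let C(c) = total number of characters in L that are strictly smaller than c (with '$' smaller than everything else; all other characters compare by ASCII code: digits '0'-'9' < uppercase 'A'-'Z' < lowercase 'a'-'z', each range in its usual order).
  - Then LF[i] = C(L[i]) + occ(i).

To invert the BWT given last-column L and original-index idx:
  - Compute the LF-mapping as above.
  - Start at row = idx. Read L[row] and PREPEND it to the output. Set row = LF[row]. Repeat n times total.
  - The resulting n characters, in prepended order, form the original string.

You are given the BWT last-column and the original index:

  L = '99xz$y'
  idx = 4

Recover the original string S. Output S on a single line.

Answer: yzx99$

Derivation:
LF mapping: 1 2 3 5 0 4
Walk LF starting at row 4, prepending L[row]:
  step 1: row=4, L[4]='$', prepend. Next row=LF[4]=0
  step 2: row=0, L[0]='9', prepend. Next row=LF[0]=1
  step 3: row=1, L[1]='9', prepend. Next row=LF[1]=2
  step 4: row=2, L[2]='x', prepend. Next row=LF[2]=3
  step 5: row=3, L[3]='z', prepend. Next row=LF[3]=5
  step 6: row=5, L[5]='y', prepend. Next row=LF[5]=4
Reversed output: yzx99$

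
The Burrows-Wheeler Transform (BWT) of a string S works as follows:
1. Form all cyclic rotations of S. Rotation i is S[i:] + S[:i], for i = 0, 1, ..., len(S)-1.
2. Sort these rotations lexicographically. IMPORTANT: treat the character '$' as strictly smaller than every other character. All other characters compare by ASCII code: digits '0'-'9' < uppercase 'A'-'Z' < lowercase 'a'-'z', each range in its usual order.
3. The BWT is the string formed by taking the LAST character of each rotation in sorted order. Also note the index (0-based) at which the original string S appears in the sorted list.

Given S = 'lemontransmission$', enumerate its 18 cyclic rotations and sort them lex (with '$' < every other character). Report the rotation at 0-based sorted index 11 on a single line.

All 18 rotations (rotation i = S[i:]+S[:i]):
  rot[0] = lemontransmission$
  rot[1] = emontransmission$l
  rot[2] = montransmission$le
  rot[3] = ontransmission$lem
  rot[4] = ntransmission$lemo
  rot[5] = transmission$lemon
  rot[6] = ransmission$lemont
  rot[7] = ansmission$lemontr
  rot[8] = nsmission$lemontra
  rot[9] = smission$lemontran
  rot[10] = mission$lemontrans
  rot[11] = ission$lemontransm
  rot[12] = ssion$lemontransmi
  rot[13] = sion$lemontransmis
  rot[14] = ion$lemontransmiss
  rot[15] = on$lemontransmissi
  rot[16] = n$lemontransmissio
  rot[17] = $lemontransmission
Sorted (with $ < everything):
  sorted[0] = $lemontransmission
  sorted[1] = ansmission$lemontr
  sorted[2] = emontransmission$l
  sorted[3] = ion$lemontransmiss
  sorted[4] = ission$lemontransm
  sorted[5] = lemontransmission$
  sorted[6] = mission$lemontrans
  sorted[7] = montransmission$le
  sorted[8] = n$lemontransmissio
  sorted[9] = nsmission$lemontra
  sorted[10] = ntransmission$lemo
  sorted[11] = on$lemontransmissi
  sorted[12] = ontransmission$lem
  sorted[13] = ransmission$lemont
  sorted[14] = sion$lemontransmis
  sorted[15] = smission$lemontran
  sorted[16] = ssion$lemontransmi
  sorted[17] = transmission$lemon
sorted[11] = on$lemontransmissi

Answer: on$lemontransmissi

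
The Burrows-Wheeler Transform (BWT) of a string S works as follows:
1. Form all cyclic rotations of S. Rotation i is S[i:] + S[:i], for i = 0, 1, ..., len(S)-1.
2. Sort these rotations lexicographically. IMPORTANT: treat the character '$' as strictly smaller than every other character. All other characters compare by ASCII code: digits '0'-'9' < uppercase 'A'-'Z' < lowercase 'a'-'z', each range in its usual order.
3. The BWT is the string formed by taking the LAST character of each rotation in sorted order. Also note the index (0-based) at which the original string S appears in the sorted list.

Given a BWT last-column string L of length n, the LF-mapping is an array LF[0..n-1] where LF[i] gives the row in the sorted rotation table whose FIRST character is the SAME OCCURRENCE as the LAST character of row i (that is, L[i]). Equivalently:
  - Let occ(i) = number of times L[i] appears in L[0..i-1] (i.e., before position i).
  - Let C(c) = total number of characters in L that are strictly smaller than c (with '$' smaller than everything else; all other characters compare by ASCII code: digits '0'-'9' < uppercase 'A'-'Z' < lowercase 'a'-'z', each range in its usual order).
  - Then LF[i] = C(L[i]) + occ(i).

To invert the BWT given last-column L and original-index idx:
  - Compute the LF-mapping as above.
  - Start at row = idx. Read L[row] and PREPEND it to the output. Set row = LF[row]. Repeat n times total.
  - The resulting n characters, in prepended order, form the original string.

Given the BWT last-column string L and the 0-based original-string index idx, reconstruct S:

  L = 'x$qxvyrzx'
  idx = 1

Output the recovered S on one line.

Answer: qrxzyxvx$

Derivation:
LF mapping: 4 0 1 5 3 7 2 8 6
Walk LF starting at row 1, prepending L[row]:
  step 1: row=1, L[1]='$', prepend. Next row=LF[1]=0
  step 2: row=0, L[0]='x', prepend. Next row=LF[0]=4
  step 3: row=4, L[4]='v', prepend. Next row=LF[4]=3
  step 4: row=3, L[3]='x', prepend. Next row=LF[3]=5
  step 5: row=5, L[5]='y', prepend. Next row=LF[5]=7
  step 6: row=7, L[7]='z', prepend. Next row=LF[7]=8
  step 7: row=8, L[8]='x', prepend. Next row=LF[8]=6
  step 8: row=6, L[6]='r', prepend. Next row=LF[6]=2
  step 9: row=2, L[2]='q', prepend. Next row=LF[2]=1
Reversed output: qrxzyxvx$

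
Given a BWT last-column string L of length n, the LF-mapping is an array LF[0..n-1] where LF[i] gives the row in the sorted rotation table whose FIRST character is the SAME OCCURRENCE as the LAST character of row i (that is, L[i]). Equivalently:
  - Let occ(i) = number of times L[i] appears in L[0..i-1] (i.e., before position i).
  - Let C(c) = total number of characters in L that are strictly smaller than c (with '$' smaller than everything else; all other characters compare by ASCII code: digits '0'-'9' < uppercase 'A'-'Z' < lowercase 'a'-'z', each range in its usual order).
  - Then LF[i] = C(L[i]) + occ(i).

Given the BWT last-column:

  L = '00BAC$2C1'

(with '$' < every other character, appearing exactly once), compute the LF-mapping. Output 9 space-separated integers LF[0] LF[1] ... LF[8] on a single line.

Answer: 1 2 6 5 7 0 4 8 3

Derivation:
Char counts: '$':1, '0':2, '1':1, '2':1, 'A':1, 'B':1, 'C':2
C (first-col start): C('$')=0, C('0')=1, C('1')=3, C('2')=4, C('A')=5, C('B')=6, C('C')=7
L[0]='0': occ=0, LF[0]=C('0')+0=1+0=1
L[1]='0': occ=1, LF[1]=C('0')+1=1+1=2
L[2]='B': occ=0, LF[2]=C('B')+0=6+0=6
L[3]='A': occ=0, LF[3]=C('A')+0=5+0=5
L[4]='C': occ=0, LF[4]=C('C')+0=7+0=7
L[5]='$': occ=0, LF[5]=C('$')+0=0+0=0
L[6]='2': occ=0, LF[6]=C('2')+0=4+0=4
L[7]='C': occ=1, LF[7]=C('C')+1=7+1=8
L[8]='1': occ=0, LF[8]=C('1')+0=3+0=3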